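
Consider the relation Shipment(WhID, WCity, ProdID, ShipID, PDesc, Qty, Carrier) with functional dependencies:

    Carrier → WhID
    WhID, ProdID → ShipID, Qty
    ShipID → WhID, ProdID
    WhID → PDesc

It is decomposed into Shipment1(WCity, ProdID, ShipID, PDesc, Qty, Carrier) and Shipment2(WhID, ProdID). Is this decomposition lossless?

Common attributes: Shipment1 ∩ Shipment2 = {ProdID}.
No dependency enlarges {ProdID}, so (ProdID)⁺ = {ProdID}.
The closure contains neither all of Shipment1 = {WCity, ProdID, ShipID, PDesc, Qty, Carrier} nor all of Shipment2 = {WhID, ProdID}, so the common attributes are not a superkey of either fragment. The join is lossy.

No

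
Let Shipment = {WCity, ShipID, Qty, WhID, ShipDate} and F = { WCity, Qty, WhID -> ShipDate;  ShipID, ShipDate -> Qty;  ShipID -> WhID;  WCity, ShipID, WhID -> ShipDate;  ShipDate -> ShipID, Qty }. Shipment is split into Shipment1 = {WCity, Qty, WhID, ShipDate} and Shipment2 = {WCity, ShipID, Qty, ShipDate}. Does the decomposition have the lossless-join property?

Yes

Common attributes: Shipment1 ∩ Shipment2 = {WCity, Qty, ShipDate}.
Closure of {WCity, Qty, ShipDate}: ShipDate → ShipID, Qty applies, adding ShipID; ShipID → WhID applies, adding WhID. So (WCity, Qty, ShipDate)⁺ = {WCity, ShipID, Qty, WhID, ShipDate}.
This closure contains every attribute of Shipment1, so Shipment1 ∩ Shipment2 → Shipment1. The join is lossless.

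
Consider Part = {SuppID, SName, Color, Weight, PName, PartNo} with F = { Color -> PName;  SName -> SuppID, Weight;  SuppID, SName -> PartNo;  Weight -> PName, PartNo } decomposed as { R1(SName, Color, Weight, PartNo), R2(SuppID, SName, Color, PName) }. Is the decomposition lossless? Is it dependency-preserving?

lossless but not dependency-preserving

Lossless test: (SName, Color)⁺ = {SuppID, SName, Color, Weight, PName, PartNo}, which contains all of one fragment — lossless.
Dependency preservation: the restricted closure of {Weight} across the fragments never reaches {PName, PartNo}, so Weight → PName, PartNo cannot be enforced without a join — not preserved.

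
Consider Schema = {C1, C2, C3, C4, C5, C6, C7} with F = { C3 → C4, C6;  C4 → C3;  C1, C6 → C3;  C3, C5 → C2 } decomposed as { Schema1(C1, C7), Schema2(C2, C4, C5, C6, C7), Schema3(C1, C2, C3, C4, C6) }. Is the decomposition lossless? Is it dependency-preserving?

Lossless test (chase): Rows 2 and 3 agree on C4; apply C4→C3 and equate their C3 entries. No row becomes fully distinguished — the join is lossy.
Dependency preservation: C3, C5 → C2 is not contained in any single fragment, but the restricted closure of its left-hand side across the fragments still reaches the right-hand side; the remaining FDs each lie inside some fragment. All dependencies are preserved.

lossy but dependency-preserving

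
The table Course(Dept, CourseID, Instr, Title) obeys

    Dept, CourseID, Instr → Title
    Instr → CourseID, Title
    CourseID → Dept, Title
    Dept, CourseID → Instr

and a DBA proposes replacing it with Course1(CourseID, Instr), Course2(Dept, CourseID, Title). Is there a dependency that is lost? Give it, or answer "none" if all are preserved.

Dept, CourseID, Instr → Title: restricted closure across fragments reaches Title.
Instr → CourseID, Title: restricted closure across fragments reaches CourseID, Title.
CourseID → Dept, Title lies within Course2.
Dept, CourseID → Instr: restricted closure across fragments reaches Instr.
Every dependency is enforceable on the fragments, so the decomposition is dependency-preserving.

none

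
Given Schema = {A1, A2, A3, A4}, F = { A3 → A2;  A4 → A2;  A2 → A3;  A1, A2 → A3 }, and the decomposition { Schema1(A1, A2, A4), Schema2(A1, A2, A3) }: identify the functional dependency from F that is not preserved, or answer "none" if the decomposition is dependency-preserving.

none

A3 → A2 lies within Schema2.
A4 → A2 lies within Schema1.
A2 → A3 lies within Schema2.
A1, A2 → A3 lies within Schema2.
Every dependency is enforceable on the fragments, so the decomposition is dependency-preserving.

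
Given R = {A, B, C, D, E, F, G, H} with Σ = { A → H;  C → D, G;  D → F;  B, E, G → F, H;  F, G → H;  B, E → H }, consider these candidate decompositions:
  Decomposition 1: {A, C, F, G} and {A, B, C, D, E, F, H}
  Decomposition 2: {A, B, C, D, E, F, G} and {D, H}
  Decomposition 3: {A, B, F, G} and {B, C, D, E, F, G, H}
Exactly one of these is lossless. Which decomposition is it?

Decomposition 1: common = {A, C, F}, closure = {A, C, D, F, G, H} → lossless.
Decomposition 2: common = {D}, closure = {D, F} → lossy.
Decomposition 3: common = {B, F, G}, closure = {B, F, G, H} → lossy.

Decomposition 1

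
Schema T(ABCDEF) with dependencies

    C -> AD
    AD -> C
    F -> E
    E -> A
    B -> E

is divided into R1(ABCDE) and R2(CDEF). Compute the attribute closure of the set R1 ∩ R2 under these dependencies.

ACDE

R1 ∩ R2 = {CDE}.
C → AD applies, adding A
Closure: {ACDE}.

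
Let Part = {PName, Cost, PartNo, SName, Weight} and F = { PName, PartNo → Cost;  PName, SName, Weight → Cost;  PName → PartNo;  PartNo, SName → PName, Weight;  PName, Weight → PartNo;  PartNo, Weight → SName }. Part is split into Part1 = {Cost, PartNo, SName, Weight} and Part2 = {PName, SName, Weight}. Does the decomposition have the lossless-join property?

Common attributes: Part1 ∩ Part2 = {SName, Weight}.
No dependency enlarges {SName, Weight}, so (SName, Weight)⁺ = {SName, Weight}.
The closure contains neither all of Part1 = {Cost, PartNo, SName, Weight} nor all of Part2 = {PName, SName, Weight}, so the common attributes are not a superkey of either fragment. The join is lossy.

No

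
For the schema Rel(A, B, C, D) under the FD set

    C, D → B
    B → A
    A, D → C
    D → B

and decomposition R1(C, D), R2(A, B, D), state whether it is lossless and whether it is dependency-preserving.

Lossless test: (D)⁺ = {A, B, C, D}, which contains all of one fragment — lossless.
Dependency preservation: C, D → B; A, D → C are not contained in any single fragment, but the restricted closure of each left-hand side across the fragments still reaches the right-hand side; the remaining FDs each lie inside some fragment. All dependencies are preserved.

lossless and dependency-preserving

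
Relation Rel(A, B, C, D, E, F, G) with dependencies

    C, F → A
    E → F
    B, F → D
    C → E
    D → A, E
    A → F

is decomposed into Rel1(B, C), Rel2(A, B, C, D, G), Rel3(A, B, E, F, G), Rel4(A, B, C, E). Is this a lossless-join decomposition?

Chase test. Columns are A, B, C, D, E, F, G; row i has aⱼ where attribute j ∈ Reli, else bᵢⱼ.
Initial tableau (one row per fragment):
  row 1: b11 a2 a3 b14 b15 b16 b17
  row 2: a1 a2 a3 a4 b25 b26 a7
  row 3: a1 a2 b33 b34 a5 a6 a7
  row 4: a1 a2 a3 b44 a5 b46 b47
Rows 3 and 4 agree on E; apply E→F and equate their F entries.
Rows 3 and 4 agree on B, F; apply B, F→D and equate their D entries.
Rows 1 and 2 agree on C; apply C→E and equate their E entries.
Rows 1 and 4 agree on C; apply C→E and equate their E entries.
Rows 2 and 3 agree on A; apply A→F and equate their F entries.
Rows 1 and 2 agree on E; apply E→F and equate their F entries.
Rows 1 and 2 agree on B, F; apply B, F→D and equate their D entries.
Rows 1 and 3 agree on B, F; apply B, F→D and equate their D entries.
Rows 1 and 2 agree on D; apply D→A, E and equate their A, E entries.
Row 2 is now all distinguished symbols — the join is lossless.

Yes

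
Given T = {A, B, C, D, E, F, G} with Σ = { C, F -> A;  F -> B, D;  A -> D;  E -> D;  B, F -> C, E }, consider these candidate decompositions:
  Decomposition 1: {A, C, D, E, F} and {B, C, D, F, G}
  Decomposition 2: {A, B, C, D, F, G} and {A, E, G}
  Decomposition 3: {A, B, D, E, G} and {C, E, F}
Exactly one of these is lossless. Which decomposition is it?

Decomposition 1: common = {C, D, F}, closure = {A, B, C, D, E, F} → lossless.
Decomposition 2: common = {A, G}, closure = {A, D, G} → lossy.
Decomposition 3: common = {E}, closure = {D, E} → lossy.

Decomposition 1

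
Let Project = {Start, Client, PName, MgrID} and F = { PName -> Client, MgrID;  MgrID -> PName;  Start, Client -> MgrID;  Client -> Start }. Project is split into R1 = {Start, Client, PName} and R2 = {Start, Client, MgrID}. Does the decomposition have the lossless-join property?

Common attributes: R1 ∩ R2 = {Start, Client}.
Closure of {Start, Client}: Start, Client → MgrID applies, adding MgrID; MgrID → PName applies, adding PName. So (Start, Client)⁺ = {Start, Client, PName, MgrID}.
This closure contains every attribute of R1, so R1 ∩ R2 → R1. The join is lossless.

Yes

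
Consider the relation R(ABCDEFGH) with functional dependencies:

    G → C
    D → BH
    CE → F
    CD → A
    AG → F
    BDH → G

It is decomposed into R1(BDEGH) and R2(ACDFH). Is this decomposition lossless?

Common attributes: R1 ∩ R2 = {DH}.
Closure of {DH}: D → BH applies, adding B; BDH → G applies, adding G; G → C applies, adding C; CD → A applies, adding A; AG → F applies, adding F. So (DH)⁺ = {ABCDFGH}.
This closure contains every attribute of R2, so R1 ∩ R2 → R2. The join is lossless.

Yes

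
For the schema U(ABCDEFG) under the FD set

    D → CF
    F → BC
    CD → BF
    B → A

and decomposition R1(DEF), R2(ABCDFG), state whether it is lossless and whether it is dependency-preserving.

Lossless test: (DF)⁺ = {ABCDF}, which is a superkey of neither fragment — lossy.
Dependency preservation: every FD's attributes lie within a single fragment, so each can be enforced locally — preserved.

lossy but dependency-preserving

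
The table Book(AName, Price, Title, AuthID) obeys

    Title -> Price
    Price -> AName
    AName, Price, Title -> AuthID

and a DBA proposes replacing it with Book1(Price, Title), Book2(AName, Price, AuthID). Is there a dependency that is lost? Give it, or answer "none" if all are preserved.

AName, Price, Title -> AuthID

Check AName, Price, Title → AuthID: no single fragment contains all of {AName, Price, Title, AuthID}, and the restricted closure of {AName, Price, Title} across the fragments never reaches {AuthID}.
Title → Price is preserved.
Price → AName is preserved.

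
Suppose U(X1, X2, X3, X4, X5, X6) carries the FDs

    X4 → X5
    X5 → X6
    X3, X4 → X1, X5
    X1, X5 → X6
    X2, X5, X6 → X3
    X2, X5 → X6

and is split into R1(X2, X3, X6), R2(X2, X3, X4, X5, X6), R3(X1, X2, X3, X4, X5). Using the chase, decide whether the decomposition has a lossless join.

Yes

Chase test. Columns are X1, X2, X3, X4, X5, X6; row i has aⱼ where attribute j ∈ Ri, else bᵢⱼ.
Initial tableau (one row per fragment):
  row 1: b11 a2 a3 b14 b15 a6
  row 2: b21 a2 a3 a4 a5 a6
  row 3: a1 a2 a3 a4 a5 b36
Rows 2 and 3 agree on X5; apply X5→X6 and equate their X6 entries.
Rows 2 and 3 agree on X3, X4; apply X3, X4→X1, X5 and equate their X1, X5 entries.
Row 2 is now all distinguished symbols — the join is lossless.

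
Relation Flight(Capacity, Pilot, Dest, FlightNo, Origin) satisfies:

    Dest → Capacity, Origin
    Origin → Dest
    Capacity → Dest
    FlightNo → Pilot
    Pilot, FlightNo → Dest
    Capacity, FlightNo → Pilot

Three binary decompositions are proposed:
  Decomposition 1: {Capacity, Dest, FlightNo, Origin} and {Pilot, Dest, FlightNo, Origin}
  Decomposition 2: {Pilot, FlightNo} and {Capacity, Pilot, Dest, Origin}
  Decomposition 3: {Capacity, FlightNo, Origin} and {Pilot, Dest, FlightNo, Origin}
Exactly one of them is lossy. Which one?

Decomposition 2

Decomposition 1: common = {Dest, FlightNo, Origin}, closure = {Capacity, Pilot, Dest, FlightNo, Origin} → lossless.
Decomposition 2: common = {Pilot}, closure = {Pilot} → lossy.
Decomposition 3: common = {FlightNo, Origin}, closure = {Capacity, Pilot, Dest, FlightNo, Origin} → lossless.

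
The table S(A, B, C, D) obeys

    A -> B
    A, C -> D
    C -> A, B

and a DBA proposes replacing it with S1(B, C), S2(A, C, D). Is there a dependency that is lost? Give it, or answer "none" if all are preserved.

Check A → B: no single fragment contains all of {A, B}, and the restricted closure of {A} across the fragments never reaches {B}.
A, C → D is preserved.
C → A, B is preserved.

A -> B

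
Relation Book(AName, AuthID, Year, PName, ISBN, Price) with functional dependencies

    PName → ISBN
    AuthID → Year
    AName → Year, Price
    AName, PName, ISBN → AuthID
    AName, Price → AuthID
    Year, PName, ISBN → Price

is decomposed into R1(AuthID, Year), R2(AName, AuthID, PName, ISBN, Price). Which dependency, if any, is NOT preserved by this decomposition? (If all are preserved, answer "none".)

Check Year, PName, ISBN → Price: no single fragment contains all of {Year, PName, ISBN, Price}, and the restricted closure of {Year, PName, ISBN} across the fragments never reaches {Price}.
PName → ISBN is preserved.
AuthID → Year is preserved.
AName → Year, Price is preserved.
AName, PName, ISBN → AuthID is preserved.
AName, Price → AuthID is preserved.

Year, PName, ISBN → Price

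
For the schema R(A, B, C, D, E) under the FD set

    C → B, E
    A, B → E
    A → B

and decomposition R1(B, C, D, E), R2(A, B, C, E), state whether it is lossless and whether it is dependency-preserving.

Lossless test: (B, C, E)⁺ = {B, C, E}, which is a superkey of neither fragment — lossy.
Dependency preservation: every FD's attributes lie within a single fragment, so each can be enforced locally — preserved.

lossy but dependency-preserving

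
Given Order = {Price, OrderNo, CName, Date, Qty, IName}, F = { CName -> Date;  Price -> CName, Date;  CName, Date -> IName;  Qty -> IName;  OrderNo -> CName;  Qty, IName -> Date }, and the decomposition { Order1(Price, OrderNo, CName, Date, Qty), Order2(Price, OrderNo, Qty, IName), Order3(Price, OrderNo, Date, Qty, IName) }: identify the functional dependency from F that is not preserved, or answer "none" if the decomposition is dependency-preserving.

CName, Date -> IName

Check CName, Date → IName: no single fragment contains all of {CName, Date, IName}, and the restricted closure of {CName, Date} across the fragments never reaches {IName}.
CName → Date is preserved.
Price → CName, Date is preserved.
Qty → IName is preserved.
OrderNo → CName is preserved.
Qty, IName → Date is preserved.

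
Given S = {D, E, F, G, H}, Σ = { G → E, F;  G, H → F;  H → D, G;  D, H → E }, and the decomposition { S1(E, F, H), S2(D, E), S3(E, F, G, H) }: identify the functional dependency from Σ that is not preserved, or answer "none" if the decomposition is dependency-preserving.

H → D, G

Check H → D, G: no single fragment contains all of {D, G, H}, and the restricted closure of {H} across the fragments never reaches {D, G}.
G → E, F is preserved.
G, H → F is preserved.
D, H → E is preserved.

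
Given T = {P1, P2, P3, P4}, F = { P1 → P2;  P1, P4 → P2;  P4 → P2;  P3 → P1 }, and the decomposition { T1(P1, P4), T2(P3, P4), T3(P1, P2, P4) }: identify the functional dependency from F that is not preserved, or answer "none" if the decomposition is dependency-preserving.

P3 → P1

Check P3 → P1: no single fragment contains all of {P1, P3}, and the restricted closure of {P3} across the fragments never reaches {P1}.
P1 → P2 is preserved.
P1, P4 → P2 is preserved.
P4 → P2 is preserved.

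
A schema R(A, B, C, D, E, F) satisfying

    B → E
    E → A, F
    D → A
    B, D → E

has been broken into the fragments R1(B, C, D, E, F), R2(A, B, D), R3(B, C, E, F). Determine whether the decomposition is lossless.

Chase test. Columns are A, B, C, D, E, F; row i has aⱼ where attribute j ∈ Ri, else bᵢⱼ.
Initial tableau (one row per fragment):
  row 1: b11 a2 a3 a4 a5 a6
  row 2: a1 a2 b23 a4 b25 b26
  row 3: b31 a2 a3 b34 a5 a6
Rows 1 and 2 agree on B; apply B→E and equate their E entries.
Rows 1 and 2 agree on E; apply E→A, F and equate their A, F entries.
Rows 1 and 3 agree on E; apply E→A, F and equate their A, F entries.
Row 1 is now all distinguished symbols — the join is lossless.

Yes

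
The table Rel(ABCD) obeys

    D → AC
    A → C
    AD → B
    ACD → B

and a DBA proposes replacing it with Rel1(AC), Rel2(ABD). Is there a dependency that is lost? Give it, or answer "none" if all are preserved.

D → AC: restricted closure across fragments reaches AC.
A → C lies within Rel1.
AD → B lies within Rel2.
ACD → B: restricted closure across fragments reaches B.
Every dependency is enforceable on the fragments, so the decomposition is dependency-preserving.

none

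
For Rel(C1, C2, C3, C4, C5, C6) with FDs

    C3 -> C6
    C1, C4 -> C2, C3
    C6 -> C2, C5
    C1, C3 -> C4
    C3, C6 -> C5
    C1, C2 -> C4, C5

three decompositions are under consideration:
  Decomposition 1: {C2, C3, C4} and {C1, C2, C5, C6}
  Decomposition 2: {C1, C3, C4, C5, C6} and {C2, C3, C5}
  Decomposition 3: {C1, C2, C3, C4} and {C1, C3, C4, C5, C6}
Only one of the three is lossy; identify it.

Decomposition 1: common = {C2}, closure = {C2} → lossy.
Decomposition 2: common = {C3, C5}, closure = {C2, C3, C5, C6} → lossless.
Decomposition 3: common = {C1, C3, C4}, closure = {C1, C2, C3, C4, C5, C6} → lossless.

Decomposition 1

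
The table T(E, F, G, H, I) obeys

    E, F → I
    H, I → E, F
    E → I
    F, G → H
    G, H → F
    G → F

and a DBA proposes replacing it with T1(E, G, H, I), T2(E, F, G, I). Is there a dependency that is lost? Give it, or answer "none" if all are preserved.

H, I → E, F

Check H, I → E, F: no single fragment contains all of {E, F, H, I}, and the restricted closure of {H, I} across the fragments never reaches {E, F}.
E, F → I is preserved.
E → I is preserved.
F, G → H is preserved.
G, H → F is preserved.
G → F is preserved.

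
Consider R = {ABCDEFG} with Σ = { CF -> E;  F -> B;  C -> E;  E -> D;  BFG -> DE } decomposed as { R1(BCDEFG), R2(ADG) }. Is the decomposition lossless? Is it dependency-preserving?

lossy but dependency-preserving

Lossless test: (DG)⁺ = {DG}, which is a superkey of neither fragment — lossy.
Dependency preservation: every FD's attributes lie within a single fragment, so each can be enforced locally — preserved.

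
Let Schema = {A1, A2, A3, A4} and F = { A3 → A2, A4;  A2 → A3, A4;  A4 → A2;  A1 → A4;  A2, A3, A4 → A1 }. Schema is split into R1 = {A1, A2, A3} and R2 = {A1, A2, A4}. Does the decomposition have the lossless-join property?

Common attributes: R1 ∩ R2 = {A1, A2}.
Closure of {A1, A2}: A2 → A3, A4 applies, adding A3, A4. So (A1, A2)⁺ = {A1, A2, A3, A4}.
This closure contains every attribute of R1, so R1 ∩ R2 → R1. The join is lossless.

Yes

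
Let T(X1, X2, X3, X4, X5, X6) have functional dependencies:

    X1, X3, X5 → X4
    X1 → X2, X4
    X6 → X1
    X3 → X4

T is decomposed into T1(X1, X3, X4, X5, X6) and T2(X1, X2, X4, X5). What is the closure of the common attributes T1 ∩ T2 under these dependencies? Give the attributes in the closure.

T1 ∩ T2 = {X1, X4, X5}.
X1 → X2, X4 applies, adding X2
Closure: {X1, X2, X4, X5}.

X1, X2, X4, X5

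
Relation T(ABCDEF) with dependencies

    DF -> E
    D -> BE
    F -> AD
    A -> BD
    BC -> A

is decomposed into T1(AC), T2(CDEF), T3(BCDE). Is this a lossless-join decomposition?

No

Chase test. Columns are ABCDEF; row i has aⱼ where attribute j ∈ Ti, else bᵢⱼ.
Initial tableau (one row per fragment):
  row 1: a1 b12 a3 b14 b15 b16
  row 2: b21 b22 a3 a4 a5 a6
  row 3: b31 a2 a3 a4 a5 b36
Rows 2 and 3 agree on D; apply D→BE and equate their BE entries.
Rows 2 and 3 agree on BC; apply BC→A and equate their A entries.
No row becomes fully distinguished — the join is lossy.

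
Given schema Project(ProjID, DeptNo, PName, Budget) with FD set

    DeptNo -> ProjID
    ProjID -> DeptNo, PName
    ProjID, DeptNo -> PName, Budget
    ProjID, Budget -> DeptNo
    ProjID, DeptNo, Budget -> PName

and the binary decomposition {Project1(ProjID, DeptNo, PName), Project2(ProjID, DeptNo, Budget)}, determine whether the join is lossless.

Common attributes: Project1 ∩ Project2 = {ProjID, DeptNo}.
Closure of {ProjID, DeptNo}: ProjID → DeptNo, PName applies, adding PName; ProjID, DeptNo → PName, Budget applies, adding Budget. So (ProjID, DeptNo)⁺ = {ProjID, DeptNo, PName, Budget}.
This closure contains every attribute of Project1, so Project1 ∩ Project2 → Project1. The join is lossless.

Yes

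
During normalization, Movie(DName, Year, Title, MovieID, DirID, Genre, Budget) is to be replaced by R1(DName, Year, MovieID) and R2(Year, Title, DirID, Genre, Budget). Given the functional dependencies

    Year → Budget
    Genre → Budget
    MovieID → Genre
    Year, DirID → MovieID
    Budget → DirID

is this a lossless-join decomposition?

Common attributes: R1 ∩ R2 = {Year}.
Closure of {Year}: Year → Budget applies, adding Budget; Budget → DirID applies, adding DirID; Year, DirID → MovieID applies, adding MovieID; MovieID → Genre applies, adding Genre. So (Year)⁺ = {Year, MovieID, DirID, Genre, Budget}.
The closure contains neither all of R1 = {DName, Year, MovieID} nor all of R2 = {Year, Title, DirID, Genre, Budget}, so the common attributes are not a superkey of either fragment. The join is lossy.

No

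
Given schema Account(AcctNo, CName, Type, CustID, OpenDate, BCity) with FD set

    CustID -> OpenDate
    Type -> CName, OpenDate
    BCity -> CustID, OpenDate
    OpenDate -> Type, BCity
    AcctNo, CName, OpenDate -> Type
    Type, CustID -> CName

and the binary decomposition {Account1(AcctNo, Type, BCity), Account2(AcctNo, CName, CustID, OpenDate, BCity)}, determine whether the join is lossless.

Yes

Common attributes: Account1 ∩ Account2 = {AcctNo, BCity}.
Closure of {AcctNo, BCity}: BCity → CustID, OpenDate applies, adding CustID, OpenDate; OpenDate → Type, BCity applies, adding Type; Type, CustID → CName applies, adding CName. So (AcctNo, BCity)⁺ = {AcctNo, CName, Type, CustID, OpenDate, BCity}.
This closure contains every attribute of Account1, so Account1 ∩ Account2 → Account1. The join is lossless.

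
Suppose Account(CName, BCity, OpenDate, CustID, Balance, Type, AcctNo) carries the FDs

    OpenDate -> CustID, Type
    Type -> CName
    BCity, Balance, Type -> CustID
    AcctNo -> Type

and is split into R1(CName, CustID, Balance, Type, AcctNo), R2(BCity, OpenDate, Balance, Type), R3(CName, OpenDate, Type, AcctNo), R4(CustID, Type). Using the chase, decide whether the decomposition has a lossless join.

Chase test. Columns are CName, BCity, OpenDate, CustID, Balance, Type, AcctNo; row i has aⱼ where attribute j ∈ Ri, else bᵢⱼ.
Initial tableau (one row per fragment):
  row 1: a1 b12 b13 a4 a5 a6 a7
  row 2: b21 a2 a3 b24 a5 a6 b27
  row 3: a1 b32 a3 b34 b35 a6 a7
  row 4: b41 b42 b43 a4 b45 a6 b47
Rows 2 and 3 agree on OpenDate; apply OpenDate→CustID, Type and equate their CustID, Type entries.
Rows 1 and 2 agree on Type; apply Type→CName and equate their CName entries.
Rows 1 and 4 agree on Type; apply Type→CName and equate their CName entries.
No row becomes fully distinguished — the join is lossy.

No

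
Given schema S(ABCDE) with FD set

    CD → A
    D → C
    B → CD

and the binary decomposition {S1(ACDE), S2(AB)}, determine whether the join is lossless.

No

Common attributes: S1 ∩ S2 = {A}.
No dependency enlarges {A}, so (A)⁺ = {A}.
The closure contains neither all of S1 = {ACDE} nor all of S2 = {AB}, so the common attributes are not a superkey of either fragment. The join is lossy.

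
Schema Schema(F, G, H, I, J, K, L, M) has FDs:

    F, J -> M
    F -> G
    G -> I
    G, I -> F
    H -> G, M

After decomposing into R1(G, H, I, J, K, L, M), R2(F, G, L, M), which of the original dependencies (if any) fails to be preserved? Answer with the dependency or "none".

none

F, J → M: restricted closure across fragments reaches M.
F → G lies within R2.
G → I lies within R1.
G, I → F: restricted closure across fragments reaches F.
H → G, M lies within R1.
Every dependency is enforceable on the fragments, so the decomposition is dependency-preserving.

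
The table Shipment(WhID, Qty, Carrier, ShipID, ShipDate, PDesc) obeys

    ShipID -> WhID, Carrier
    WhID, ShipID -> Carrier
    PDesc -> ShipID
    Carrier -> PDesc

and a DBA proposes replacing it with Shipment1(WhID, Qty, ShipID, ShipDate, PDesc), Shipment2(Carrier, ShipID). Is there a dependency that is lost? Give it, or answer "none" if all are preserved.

none

ShipID → WhID, Carrier: restricted closure across fragments reaches WhID, Carrier.
WhID, ShipID → Carrier: restricted closure across fragments reaches Carrier.
PDesc → ShipID lies within Shipment1.
Carrier → PDesc: restricted closure across fragments reaches PDesc.
Every dependency is enforceable on the fragments, so the decomposition is dependency-preserving.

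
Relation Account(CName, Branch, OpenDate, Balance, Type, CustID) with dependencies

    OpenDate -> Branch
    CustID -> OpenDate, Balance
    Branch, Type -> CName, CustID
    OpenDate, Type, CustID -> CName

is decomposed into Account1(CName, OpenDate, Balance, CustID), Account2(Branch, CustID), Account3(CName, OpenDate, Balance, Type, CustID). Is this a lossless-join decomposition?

Chase test. Columns are CName, Branch, OpenDate, Balance, Type, CustID; row i has aⱼ where attribute j ∈ Accounti, else bᵢⱼ.
Initial tableau (one row per fragment):
  row 1: a1 b12 a3 a4 b15 a6
  row 2: b21 a2 b23 b24 b25 a6
  row 3: a1 b32 a3 a4 a5 a6
Rows 1 and 3 agree on OpenDate; apply OpenDate→Branch and equate their Branch entries.
Rows 1 and 2 agree on CustID; apply CustID→OpenDate, Balance and equate their OpenDate, Balance entries.
Rows 1 and 2 agree on OpenDate; apply OpenDate→Branch and equate their Branch entries.
Row 3 is now all distinguished symbols — the join is lossless.

Yes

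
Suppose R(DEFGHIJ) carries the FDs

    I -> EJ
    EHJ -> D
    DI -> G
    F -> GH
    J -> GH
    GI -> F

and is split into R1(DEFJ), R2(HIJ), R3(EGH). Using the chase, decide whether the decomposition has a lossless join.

No

Chase test. Columns are DEFGHIJ; row i has aⱼ where attribute j ∈ Ri, else bᵢⱼ.
Initial tableau (one row per fragment):
  row 1: a1 a2 a3 b14 b15 b16 a7
  row 2: b21 b22 b23 b24 a5 a6 a7
  row 3: b31 a2 b33 a4 a5 b36 b37
Rows 1 and 2 agree on J; apply J→GH and equate their GH entries.
No row becomes fully distinguished — the join is lossy.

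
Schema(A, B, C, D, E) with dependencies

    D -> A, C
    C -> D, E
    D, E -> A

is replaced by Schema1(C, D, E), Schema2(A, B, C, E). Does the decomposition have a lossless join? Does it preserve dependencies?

lossless and dependency-preserving

Lossless test: (C, E)⁺ = {A, C, D, E}, which contains all of one fragment — lossless.
Dependency preservation: D → A, C; D, E → A are not contained in any single fragment, but the restricted closure of each left-hand side across the fragments still reaches the right-hand side; the remaining FDs each lie inside some fragment. All dependencies are preserved.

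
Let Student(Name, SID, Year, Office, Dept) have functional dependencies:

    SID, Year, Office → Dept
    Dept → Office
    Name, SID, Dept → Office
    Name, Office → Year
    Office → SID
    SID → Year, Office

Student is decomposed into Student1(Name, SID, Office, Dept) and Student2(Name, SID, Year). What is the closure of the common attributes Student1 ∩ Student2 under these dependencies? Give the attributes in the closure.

Name, SID, Year, Office, Dept

Student1 ∩ Student2 = {Name, SID}.
SID → Year, Office applies, adding Year, Office
SID, Year, Office → Dept applies, adding Dept
Closure: {Name, SID, Year, Office, Dept}.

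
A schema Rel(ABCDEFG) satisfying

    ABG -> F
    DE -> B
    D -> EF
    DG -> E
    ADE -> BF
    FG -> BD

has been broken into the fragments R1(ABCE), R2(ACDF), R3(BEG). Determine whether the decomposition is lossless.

No

Chase test. Columns are ABCDEFG; row i has aⱼ where attribute j ∈ Ri, else bᵢⱼ.
Initial tableau (one row per fragment):
  row 1: a1 a2 a3 b14 a5 b16 b17
  row 2: a1 b22 a3 a4 b25 a6 b27
  row 3: b31 a2 b33 b34 a5 b36 a7
No row becomes fully distinguished — the join is lossy.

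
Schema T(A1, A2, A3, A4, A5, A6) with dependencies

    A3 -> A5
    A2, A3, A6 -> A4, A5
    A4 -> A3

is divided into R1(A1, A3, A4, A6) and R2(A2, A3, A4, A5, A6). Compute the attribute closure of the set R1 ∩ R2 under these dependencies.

A3, A4, A5, A6

R1 ∩ R2 = {A3, A4, A6}.
A3 → A5 applies, adding A5
Closure: {A3, A4, A5, A6}.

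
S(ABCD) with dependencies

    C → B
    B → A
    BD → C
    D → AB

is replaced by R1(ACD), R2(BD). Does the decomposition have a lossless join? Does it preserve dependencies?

Lossless test: (D)⁺ = {ABCD}, which contains all of one fragment — lossless.
Dependency preservation: the restricted closure of {C} across the fragments never reaches {B}, so C → B cannot be enforced without a join — not preserved.

lossless but not dependency-preserving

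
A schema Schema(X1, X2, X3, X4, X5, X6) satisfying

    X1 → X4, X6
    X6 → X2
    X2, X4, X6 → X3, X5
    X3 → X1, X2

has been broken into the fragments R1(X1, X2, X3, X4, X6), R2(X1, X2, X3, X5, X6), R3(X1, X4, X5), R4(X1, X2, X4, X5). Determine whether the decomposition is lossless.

Yes

Chase test. Columns are X1, X2, X3, X4, X5, X6; row i has aⱼ where attribute j ∈ Ri, else bᵢⱼ.
Initial tableau (one row per fragment):
  row 1: a1 a2 a3 a4 b15 a6
  row 2: a1 a2 a3 b24 a5 a6
  row 3: a1 b32 b33 a4 a5 b36
  row 4: a1 a2 b43 a4 a5 b46
Rows 1 and 2 agree on X1; apply X1→X4, X6 and equate their X4, X6 entries.
Rows 1 and 3 agree on X1; apply X1→X4, X6 and equate their X4, X6 entries.
Rows 1 and 4 agree on X1; apply X1→X4, X6 and equate their X4, X6 entries.
Rows 1 and 3 agree on X6; apply X6→X2 and equate their X2 entries.
Rows 1 and 2 agree on X2, X4, X6; apply X2, X4, X6→X3, X5 and equate their X3, X5 entries.
Rows 1 and 3 agree on X2, X4, X6; apply X2, X4, X6→X3, X5 and equate their X3, X5 entries.
Rows 1 and 4 agree on X2, X4, X6; apply X2, X4, X6→X3, X5 and equate their X3, X5 entries.
Row 1 is now all distinguished symbols — the join is lossless.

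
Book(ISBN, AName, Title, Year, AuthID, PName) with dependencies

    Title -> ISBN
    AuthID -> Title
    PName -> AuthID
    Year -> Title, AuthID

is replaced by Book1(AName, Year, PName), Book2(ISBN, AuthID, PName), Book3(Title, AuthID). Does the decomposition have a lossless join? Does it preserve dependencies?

lossless but not dependency-preserving

Lossless test (chase): Rows 2 and 3 agree on AuthID; apply AuthID→Title and equate their Title entries. Rows 1 and 2 agree on PName; apply PName→AuthID and equate their AuthID entries. Rows 2 and 3 agree on Title; apply Title→ISBN and equate their ISBN entries. Rows 1 and 2 agree on AuthID; apply AuthID→Title and equate their Title entries. Rows 1 and 2 agree on Title; apply Title→ISBN and equate their ISBN entries. Row 1 is now all distinguished symbols — the join is lossless.
Dependency preservation: the restricted closure of {Title} across the fragments never reaches {ISBN}, so Title → ISBN cannot be enforced without a join — not preserved.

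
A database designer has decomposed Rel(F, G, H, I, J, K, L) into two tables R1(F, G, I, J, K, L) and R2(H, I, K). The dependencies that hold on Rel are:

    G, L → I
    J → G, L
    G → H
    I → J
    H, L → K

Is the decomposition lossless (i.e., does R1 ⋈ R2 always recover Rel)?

Common attributes: R1 ∩ R2 = {I, K}.
Closure of {I, K}: I → J applies, adding J; J → G, L applies, adding G, L; G → H applies, adding H. So (I, K)⁺ = {G, H, I, J, K, L}.
This closure contains every attribute of R2, so R1 ∩ R2 → R2. The join is lossless.

Yes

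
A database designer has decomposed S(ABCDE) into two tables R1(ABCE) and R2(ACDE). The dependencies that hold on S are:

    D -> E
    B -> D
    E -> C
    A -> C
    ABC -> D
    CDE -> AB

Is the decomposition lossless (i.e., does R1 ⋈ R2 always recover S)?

No

Common attributes: R1 ∩ R2 = {ACE}.
No dependency enlarges {ACE}, so (ACE)⁺ = {ACE}.
The closure contains neither all of R1 = {ABCE} nor all of R2 = {ACDE}, so the common attributes are not a superkey of either fragment. The join is lossy.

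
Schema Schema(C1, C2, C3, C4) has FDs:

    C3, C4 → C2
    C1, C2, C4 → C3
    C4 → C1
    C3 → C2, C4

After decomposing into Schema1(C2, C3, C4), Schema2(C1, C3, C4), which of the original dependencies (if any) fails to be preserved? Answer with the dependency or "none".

C3, C4 → C2 lies within Schema1.
C1, C2, C4 → C3: restricted closure across fragments reaches C3.
C4 → C1 lies within Schema2.
C3 → C2, C4 lies within Schema1.
Every dependency is enforceable on the fragments, so the decomposition is dependency-preserving.

none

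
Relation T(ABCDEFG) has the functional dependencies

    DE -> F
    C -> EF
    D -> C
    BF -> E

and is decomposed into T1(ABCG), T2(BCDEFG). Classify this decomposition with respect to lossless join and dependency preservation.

Lossless test: (BCG)⁺ = {BCEFG}, which is a superkey of neither fragment — lossy.
Dependency preservation: every FD's attributes lie within a single fragment, so each can be enforced locally — preserved.

lossy but dependency-preserving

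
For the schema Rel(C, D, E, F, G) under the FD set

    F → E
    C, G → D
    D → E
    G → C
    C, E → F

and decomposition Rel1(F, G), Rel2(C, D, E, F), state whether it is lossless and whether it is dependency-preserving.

lossy and not dependency-preserving

Lossless test: (F)⁺ = {E, F}, which is a superkey of neither fragment — lossy.
Dependency preservation: the restricted closure of {C, G} across the fragments never reaches {D}, so C, G → D cannot be enforced without a join — not preserved.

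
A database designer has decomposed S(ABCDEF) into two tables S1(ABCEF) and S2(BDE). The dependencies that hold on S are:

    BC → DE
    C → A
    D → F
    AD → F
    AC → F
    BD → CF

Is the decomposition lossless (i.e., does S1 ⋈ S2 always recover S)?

Common attributes: S1 ∩ S2 = {BE}.
No dependency enlarges {BE}, so (BE)⁺ = {BE}.
The closure contains neither all of S1 = {ABCEF} nor all of S2 = {BDE}, so the common attributes are not a superkey of either fragment. The join is lossy.

No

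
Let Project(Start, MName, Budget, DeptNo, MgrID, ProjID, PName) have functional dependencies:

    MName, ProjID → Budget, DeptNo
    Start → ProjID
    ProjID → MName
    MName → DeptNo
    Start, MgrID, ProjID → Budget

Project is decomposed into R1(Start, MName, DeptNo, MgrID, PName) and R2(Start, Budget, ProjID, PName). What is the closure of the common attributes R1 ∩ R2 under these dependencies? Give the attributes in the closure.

R1 ∩ R2 = {Start, PName}.
Start → ProjID applies, adding ProjID
ProjID → MName applies, adding MName
MName → DeptNo applies, adding DeptNo
MName, ProjID → Budget, DeptNo applies, adding Budget
Closure: {Start, MName, Budget, DeptNo, ProjID, PName}.

Start, MName, Budget, DeptNo, ProjID, PName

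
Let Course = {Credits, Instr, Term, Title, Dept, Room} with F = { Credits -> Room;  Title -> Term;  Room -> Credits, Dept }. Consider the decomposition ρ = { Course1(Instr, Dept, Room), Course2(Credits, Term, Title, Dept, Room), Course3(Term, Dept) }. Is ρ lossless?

Chase test. Columns are Credits, Instr, Term, Title, Dept, Room; row i has aⱼ where attribute j ∈ Coursei, else bᵢⱼ.
Initial tableau (one row per fragment):
  row 1: b11 a2 b13 b14 a5 a6
  row 2: a1 b22 a3 a4 a5 a6
  row 3: b31 b32 a3 b34 a5 b36
Rows 1 and 2 agree on Room; apply Room→Credits, Dept and equate their Credits, Dept entries.
No row becomes fully distinguished — the join is lossy.

No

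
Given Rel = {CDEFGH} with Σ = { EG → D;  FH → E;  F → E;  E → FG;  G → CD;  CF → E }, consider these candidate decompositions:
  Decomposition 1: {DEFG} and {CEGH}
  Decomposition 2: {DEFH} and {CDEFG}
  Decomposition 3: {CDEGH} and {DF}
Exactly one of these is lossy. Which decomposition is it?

Decomposition 1: common = {EG}, closure = {CDEFG} → lossless.
Decomposition 2: common = {DEF}, closure = {CDEFG} → lossless.
Decomposition 3: common = {D}, closure = {D} → lossy.

Decomposition 3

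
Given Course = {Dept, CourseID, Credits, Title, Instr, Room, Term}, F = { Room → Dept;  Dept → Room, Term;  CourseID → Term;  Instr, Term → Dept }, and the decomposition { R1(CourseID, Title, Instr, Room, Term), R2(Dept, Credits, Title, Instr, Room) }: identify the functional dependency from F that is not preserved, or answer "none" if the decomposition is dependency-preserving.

Room → Dept lies within R2.
Dept → Room, Term: restricted closure across fragments reaches Room, Term.
CourseID → Term lies within R1.
Instr, Term → Dept: restricted closure across fragments reaches Dept.
Every dependency is enforceable on the fragments, so the decomposition is dependency-preserving.

none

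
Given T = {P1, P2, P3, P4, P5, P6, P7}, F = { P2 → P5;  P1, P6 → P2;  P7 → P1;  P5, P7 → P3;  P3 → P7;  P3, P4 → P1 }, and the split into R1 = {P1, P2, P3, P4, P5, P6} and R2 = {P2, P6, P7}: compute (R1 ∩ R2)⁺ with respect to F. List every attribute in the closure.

P2, P5, P6

R1 ∩ R2 = {P2, P6}.
P2 → P5 applies, adding P5
Closure: {P2, P5, P6}.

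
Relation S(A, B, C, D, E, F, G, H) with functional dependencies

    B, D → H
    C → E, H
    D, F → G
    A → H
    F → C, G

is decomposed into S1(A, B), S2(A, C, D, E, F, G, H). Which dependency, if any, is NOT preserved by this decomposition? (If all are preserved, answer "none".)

B, D → H

Check B, D → H: no single fragment contains all of {B, D, H}, and the restricted closure of {B, D} across the fragments never reaches {H}.
C → E, H is preserved.
D, F → G is preserved.
A → H is preserved.
F → C, G is preserved.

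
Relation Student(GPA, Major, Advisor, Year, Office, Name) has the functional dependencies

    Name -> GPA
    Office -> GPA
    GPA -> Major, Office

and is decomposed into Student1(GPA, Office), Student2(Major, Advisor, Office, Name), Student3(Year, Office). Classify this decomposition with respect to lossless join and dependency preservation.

Lossless test (chase): Rows 1 and 2 agree on Office; apply Office→GPA and equate their GPA entries. Rows 1 and 3 agree on Office; apply Office→GPA and equate their GPA entries. Rows 1 and 2 agree on GPA; apply GPA→Major, Office and equate their Major, Office entries. Rows 1 and 3 agree on GPA; apply GPA→Major, Office and equate their Major, Office entries. No row becomes fully distinguished — the join is lossy.
Dependency preservation: Name → GPA; GPA → Major, Office are not contained in any single fragment, but the restricted closure of each left-hand side across the fragments still reaches the right-hand side; the remaining FDs each lie inside some fragment. All dependencies are preserved.

lossy but dependency-preserving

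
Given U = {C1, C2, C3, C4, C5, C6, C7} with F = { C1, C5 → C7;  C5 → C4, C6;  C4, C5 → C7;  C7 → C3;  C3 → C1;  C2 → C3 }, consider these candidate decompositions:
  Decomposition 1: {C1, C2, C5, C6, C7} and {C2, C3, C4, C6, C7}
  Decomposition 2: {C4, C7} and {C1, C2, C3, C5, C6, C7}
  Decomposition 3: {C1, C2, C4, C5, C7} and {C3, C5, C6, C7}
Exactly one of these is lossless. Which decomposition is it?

Decomposition 3

Decomposition 1: common = {C2, C6, C7}, closure = {C1, C2, C3, C6, C7} → lossy.
Decomposition 2: common = {C7}, closure = {C1, C3, C7} → lossy.
Decomposition 3: common = {C5, C7}, closure = {C1, C3, C4, C5, C6, C7} → lossless.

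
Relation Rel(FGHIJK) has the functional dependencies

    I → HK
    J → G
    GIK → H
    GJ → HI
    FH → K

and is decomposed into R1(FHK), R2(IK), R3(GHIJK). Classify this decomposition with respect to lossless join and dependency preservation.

lossy but dependency-preserving

Lossless test (chase): Rows 2 and 3 agree on I; apply I→HK and equate their HK entries. No row becomes fully distinguished — the join is lossy.
Dependency preservation: every FD's attributes lie within a single fragment, so each can be enforced locally — preserved.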